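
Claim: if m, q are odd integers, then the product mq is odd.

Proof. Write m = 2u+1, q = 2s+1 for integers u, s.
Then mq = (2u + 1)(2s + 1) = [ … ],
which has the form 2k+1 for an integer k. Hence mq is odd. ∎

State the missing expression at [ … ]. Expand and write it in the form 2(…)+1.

Expanding: (2u + 1)(2s + 1) = 4su + 2s + 2u + 1.
Every term except the constant is even, so this is 2(2su + s + u) + 1,
and 2su + s + u ∈ ℤ gives the required form.

2(2su + s + u) + 1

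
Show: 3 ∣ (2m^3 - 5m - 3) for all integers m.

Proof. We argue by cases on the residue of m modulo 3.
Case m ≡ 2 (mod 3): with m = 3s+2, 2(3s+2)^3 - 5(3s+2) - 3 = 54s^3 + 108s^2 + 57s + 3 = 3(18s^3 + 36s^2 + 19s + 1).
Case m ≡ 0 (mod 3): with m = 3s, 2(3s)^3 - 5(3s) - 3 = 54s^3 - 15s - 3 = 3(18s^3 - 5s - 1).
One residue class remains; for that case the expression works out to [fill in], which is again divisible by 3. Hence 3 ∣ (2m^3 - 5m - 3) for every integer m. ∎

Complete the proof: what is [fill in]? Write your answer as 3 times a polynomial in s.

3(18s^3 + 18s^2 + s - 2)

The residues treated are {2, 0}, so the missing case is m ≡ 1 (mod 3); write m = 3s+1.
Then 2(3s+1)^3 - 5(3s+1) - 3 = 54s^3 + 54s^2 + 3s - 6 = 3(18s^3 + 18s^2 + s - 2).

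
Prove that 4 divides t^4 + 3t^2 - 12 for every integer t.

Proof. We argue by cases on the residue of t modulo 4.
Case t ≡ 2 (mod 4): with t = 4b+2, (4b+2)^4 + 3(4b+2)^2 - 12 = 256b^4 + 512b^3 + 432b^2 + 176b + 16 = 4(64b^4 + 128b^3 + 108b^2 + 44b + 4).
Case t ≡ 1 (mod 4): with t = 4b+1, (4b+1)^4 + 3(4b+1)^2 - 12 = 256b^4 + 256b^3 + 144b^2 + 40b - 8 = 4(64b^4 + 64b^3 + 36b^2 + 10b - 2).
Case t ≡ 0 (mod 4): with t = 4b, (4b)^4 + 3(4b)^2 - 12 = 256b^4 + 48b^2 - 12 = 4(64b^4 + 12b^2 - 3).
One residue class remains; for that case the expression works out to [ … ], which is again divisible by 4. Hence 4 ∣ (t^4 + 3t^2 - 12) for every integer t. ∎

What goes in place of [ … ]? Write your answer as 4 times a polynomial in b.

4(64b^4 + 192b^3 + 228b^2 + 126b + 24)

The residues treated are {2, 1, 0}, so the missing case is t ≡ 3 (mod 4); write t = 4b+3.
Then (4b+3)^4 + 3(4b+3)^2 - 12 = 256b^4 + 768b^3 + 912b^2 + 504b + 96 = 4(64b^4 + 192b^3 + 228b^2 + 126b + 24).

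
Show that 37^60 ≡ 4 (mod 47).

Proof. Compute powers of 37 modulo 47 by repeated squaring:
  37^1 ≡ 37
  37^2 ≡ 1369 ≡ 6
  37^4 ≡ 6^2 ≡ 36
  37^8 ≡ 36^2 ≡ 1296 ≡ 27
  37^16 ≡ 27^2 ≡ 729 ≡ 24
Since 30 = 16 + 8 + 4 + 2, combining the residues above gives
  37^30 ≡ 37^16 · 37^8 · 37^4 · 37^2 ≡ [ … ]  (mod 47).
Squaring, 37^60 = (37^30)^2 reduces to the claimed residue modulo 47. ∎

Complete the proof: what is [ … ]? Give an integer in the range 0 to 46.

2

37^16 · 37^8 · 37^4 · 37^2 ≡ 24 · 27 · 36 · 6 = 139968.
139968 mod 47 = 2, so 37^30 ≡ 2 (mod 47).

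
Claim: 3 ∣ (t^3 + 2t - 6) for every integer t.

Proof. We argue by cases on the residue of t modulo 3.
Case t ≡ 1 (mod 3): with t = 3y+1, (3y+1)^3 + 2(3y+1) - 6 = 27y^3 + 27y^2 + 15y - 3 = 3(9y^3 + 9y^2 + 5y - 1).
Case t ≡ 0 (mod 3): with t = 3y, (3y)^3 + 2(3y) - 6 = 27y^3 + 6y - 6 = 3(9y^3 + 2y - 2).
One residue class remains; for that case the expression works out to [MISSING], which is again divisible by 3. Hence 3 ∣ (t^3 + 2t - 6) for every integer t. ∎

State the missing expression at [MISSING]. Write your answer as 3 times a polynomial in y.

Only t ≡ 2 (mod 3) is unaccounted for. Put t = 3y+2:
(3y+2)^3 + 2(3y+2) - 6 expands to 27y^3 + 54y^2 + 42y + 6,
and factoring out 3 leaves 3(9y^3 + 18y^2 + 14y + 2).

3(9y^3 + 18y^2 + 14y + 2)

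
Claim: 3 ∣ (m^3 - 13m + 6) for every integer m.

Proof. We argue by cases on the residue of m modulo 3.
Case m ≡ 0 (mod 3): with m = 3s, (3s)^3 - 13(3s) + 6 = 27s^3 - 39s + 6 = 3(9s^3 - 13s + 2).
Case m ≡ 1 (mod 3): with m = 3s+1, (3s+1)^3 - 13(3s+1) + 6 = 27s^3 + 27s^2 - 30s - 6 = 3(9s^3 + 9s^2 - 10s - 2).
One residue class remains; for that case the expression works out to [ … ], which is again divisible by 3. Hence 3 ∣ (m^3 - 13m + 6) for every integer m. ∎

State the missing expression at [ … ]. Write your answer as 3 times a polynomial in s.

3(9s^3 + 18s^2 - s - 4)

The residues treated are {0, 1}, so the missing case is m ≡ 2 (mod 3); write m = 3s+2.
Then (3s+2)^3 - 13(3s+2) + 6 = 27s^3 + 54s^2 - 3s - 12 = 3(9s^3 + 18s^2 - s - 4).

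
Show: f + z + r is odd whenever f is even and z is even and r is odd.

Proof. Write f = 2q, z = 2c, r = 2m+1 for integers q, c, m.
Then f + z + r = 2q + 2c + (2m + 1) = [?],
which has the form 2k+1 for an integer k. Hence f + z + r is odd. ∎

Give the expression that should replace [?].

2(c + m + q) + 1

2q + 2c + (2m + 1) = 2c + 2m + 2q + 1
= 2(c + m + q) + 1.
Since c + m + q is an integer, the sum is of the form 2k+1 for an integer k.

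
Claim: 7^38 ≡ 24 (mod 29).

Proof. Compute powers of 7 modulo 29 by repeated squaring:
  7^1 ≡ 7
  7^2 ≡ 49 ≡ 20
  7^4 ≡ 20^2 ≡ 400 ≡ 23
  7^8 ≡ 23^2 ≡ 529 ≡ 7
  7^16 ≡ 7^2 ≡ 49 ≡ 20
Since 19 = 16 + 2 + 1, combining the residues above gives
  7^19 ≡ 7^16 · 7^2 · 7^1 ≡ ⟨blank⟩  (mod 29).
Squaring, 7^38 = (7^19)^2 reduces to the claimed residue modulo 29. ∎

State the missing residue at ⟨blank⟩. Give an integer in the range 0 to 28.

16

7^16 · 7^2 · 7^1 ≡ 20 · 20 · 7 = 2800.
2800 mod 29 = 16, so 7^19 ≡ 16 (mod 29).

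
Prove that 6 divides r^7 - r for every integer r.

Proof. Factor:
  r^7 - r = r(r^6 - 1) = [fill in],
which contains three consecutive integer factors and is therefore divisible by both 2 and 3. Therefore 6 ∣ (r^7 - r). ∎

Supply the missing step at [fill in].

(r - 1)r(r + 1)(r^4 + r^2 + 1)

r^6 - 1 = (r^2 - 1)(r^4 + r^2 + 1), and r^2 - 1 = (r-1)(r+1).
So r(r^6 - 1) = (r - 1)r(r + 1)(r^4 + r^2 + 1).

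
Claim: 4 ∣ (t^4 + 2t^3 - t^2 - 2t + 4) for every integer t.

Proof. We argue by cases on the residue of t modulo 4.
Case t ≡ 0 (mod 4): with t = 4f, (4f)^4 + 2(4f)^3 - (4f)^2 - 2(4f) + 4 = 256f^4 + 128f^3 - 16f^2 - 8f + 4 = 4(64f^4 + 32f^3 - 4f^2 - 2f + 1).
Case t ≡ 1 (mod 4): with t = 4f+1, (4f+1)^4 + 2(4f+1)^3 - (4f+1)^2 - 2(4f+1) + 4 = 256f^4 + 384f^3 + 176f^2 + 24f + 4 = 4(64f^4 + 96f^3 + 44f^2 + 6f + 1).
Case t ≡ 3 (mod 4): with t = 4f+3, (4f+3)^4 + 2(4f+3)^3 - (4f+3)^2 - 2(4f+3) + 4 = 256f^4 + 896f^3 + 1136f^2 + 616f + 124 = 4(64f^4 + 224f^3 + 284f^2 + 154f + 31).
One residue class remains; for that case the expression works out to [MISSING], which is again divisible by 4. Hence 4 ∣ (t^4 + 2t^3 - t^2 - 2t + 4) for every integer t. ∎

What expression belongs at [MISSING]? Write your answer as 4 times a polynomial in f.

4(64f^4 + 160f^3 + 140f^2 + 50f + 7)

The residues treated are {0, 1, 3}, so the missing case is t ≡ 2 (mod 4); write t = 4f+2.
Then (4f+2)^4 + 2(4f+2)^3 - (4f+2)^2 - 2(4f+2) + 4 = 256f^4 + 640f^3 + 560f^2 + 200f + 28 = 4(64f^4 + 160f^3 + 140f^2 + 50f + 7).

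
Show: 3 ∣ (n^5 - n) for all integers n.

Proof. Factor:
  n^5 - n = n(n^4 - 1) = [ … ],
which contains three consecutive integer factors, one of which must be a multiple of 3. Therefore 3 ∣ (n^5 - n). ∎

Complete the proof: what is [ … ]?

n^4 - 1 = (n^2 - 1)(n^2 + 1), and n^2 - 1 = (n-1)(n+1).
So n(n^4 - 1) = (n - 1)n(n + 1)(n^2 + 1).

(n - 1)n(n + 1)(n^2 + 1)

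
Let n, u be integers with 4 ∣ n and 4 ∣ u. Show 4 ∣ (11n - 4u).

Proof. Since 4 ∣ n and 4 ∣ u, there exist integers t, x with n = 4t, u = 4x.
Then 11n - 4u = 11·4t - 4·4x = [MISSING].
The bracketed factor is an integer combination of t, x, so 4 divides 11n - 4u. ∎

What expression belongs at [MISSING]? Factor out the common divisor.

4(11t - 4x)

Each term has a factor of 4: 11·4t - 4·4x = 4·(11t - 4x).
Since 11t - 4x is an integer, 4 ∣ (11n - 4u).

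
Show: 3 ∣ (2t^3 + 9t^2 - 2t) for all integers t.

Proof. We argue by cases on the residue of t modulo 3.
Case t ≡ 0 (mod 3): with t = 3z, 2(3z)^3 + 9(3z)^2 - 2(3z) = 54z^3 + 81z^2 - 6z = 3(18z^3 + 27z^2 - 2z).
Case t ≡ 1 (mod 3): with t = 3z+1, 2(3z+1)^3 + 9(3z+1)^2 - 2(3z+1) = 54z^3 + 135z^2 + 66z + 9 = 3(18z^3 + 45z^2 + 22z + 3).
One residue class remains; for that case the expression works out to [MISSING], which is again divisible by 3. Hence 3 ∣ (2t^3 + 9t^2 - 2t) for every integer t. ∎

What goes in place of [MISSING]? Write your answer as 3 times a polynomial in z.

Only t ≡ 2 (mod 3) is unaccounted for. Put t = 3z+2:
2(3z+2)^3 + 9(3z+2)^2 - 2(3z+2) expands to 54z^3 + 189z^2 + 174z + 48,
and factoring out 3 leaves 3(18z^3 + 63z^2 + 58z + 16).

3(18z^3 + 63z^2 + 58z + 16)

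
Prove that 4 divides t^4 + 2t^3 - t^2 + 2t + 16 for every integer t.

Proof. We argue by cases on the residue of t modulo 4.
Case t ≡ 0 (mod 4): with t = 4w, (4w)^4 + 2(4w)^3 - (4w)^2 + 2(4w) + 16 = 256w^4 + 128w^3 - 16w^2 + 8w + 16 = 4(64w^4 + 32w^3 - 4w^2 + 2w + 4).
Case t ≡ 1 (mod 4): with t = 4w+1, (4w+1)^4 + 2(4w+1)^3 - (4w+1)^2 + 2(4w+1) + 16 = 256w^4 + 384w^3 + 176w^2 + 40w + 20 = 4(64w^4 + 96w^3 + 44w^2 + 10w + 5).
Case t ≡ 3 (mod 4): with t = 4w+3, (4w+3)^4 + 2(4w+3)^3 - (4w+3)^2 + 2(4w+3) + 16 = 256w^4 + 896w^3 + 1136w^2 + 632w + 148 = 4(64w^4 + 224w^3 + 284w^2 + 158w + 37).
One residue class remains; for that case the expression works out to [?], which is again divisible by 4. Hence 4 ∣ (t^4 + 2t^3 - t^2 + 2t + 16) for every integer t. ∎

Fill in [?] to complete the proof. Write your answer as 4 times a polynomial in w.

4(64w^4 + 160w^3 + 140w^2 + 54w + 12)

Only t ≡ 2 (mod 4) is unaccounted for. Put t = 4w+2:
(4w+2)^4 + 2(4w+2)^3 - (4w+2)^2 + 2(4w+2) + 16 expands to 256w^4 + 640w^3 + 560w^2 + 216w + 48,
and factoring out 4 leaves 4(64w^4 + 160w^3 + 140w^2 + 54w + 12).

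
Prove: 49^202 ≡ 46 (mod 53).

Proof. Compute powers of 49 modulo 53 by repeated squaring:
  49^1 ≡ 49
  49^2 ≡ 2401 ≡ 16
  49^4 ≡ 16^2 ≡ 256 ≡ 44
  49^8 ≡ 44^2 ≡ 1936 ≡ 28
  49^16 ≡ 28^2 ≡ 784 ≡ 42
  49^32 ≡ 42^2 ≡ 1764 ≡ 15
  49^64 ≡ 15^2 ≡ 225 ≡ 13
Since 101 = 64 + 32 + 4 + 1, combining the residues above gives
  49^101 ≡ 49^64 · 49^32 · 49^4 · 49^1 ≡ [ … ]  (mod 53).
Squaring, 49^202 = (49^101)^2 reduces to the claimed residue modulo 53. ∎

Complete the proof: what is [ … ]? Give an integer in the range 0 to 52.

24

49^64 · 49^32 · 49^4 · 49^1 ≡ 13 · 15 · 44 · 49 = 420420.
420420 mod 53 = 24, so 49^101 ≡ 24 (mod 53).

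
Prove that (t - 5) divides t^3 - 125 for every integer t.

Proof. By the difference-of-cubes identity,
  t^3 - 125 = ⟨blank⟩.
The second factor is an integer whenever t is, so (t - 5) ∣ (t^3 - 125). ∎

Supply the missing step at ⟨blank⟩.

a^3 - b^3 = (a - b)(a^2 + ab + b^2). With a = t, b = 5:
t^3 - 125 = (t - 5)(t^2 + 5t + 25).

(t - 5)(t^2 + 5t + 25)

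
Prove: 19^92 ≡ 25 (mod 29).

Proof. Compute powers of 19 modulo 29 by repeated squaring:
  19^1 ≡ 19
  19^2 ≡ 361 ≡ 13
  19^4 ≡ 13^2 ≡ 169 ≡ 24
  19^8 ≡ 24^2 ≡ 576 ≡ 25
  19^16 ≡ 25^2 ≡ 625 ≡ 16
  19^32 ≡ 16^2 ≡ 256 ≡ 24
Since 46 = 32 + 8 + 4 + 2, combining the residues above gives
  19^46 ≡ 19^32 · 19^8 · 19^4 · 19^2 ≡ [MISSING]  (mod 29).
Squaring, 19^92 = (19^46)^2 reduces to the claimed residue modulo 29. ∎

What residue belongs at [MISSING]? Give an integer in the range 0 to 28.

Multiply the listed residues: 24 · 25 · 24 · 13 = 600 → 14400 → 187200.
Reducing modulo 29: 187200 = 6455·29 + 5, so 19^46 ≡ 5.

5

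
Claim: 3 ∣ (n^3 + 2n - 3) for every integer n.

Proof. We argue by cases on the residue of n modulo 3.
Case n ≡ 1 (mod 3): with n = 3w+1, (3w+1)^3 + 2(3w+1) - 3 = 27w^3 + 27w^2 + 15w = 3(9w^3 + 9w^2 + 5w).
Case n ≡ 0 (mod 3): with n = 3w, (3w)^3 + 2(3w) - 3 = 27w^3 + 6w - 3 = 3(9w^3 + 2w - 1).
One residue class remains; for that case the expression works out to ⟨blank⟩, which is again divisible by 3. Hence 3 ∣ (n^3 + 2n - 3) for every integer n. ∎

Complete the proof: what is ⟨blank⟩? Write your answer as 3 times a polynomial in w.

Only n ≡ 2 (mod 3) is unaccounted for. Put n = 3w+2:
(3w+2)^3 + 2(3w+2) - 3 expands to 27w^3 + 54w^2 + 42w + 9,
and factoring out 3 leaves 3(9w^3 + 18w^2 + 14w + 3).

3(9w^3 + 18w^2 + 14w + 3)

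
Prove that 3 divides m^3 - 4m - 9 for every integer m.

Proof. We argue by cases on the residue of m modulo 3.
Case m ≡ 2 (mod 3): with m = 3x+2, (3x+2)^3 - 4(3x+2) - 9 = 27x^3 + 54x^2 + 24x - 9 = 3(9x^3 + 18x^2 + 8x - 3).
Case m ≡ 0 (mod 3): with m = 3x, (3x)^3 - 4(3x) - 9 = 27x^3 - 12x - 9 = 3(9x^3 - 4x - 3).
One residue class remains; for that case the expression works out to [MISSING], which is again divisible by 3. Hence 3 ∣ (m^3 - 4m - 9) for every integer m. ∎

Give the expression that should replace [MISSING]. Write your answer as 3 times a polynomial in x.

The residues treated are {2, 0}, so the missing case is m ≡ 1 (mod 3); write m = 3x+1.
Then (3x+1)^3 - 4(3x+1) - 9 = 27x^3 + 27x^2 - 3x - 12 = 3(9x^3 + 9x^2 - x - 4).

3(9x^3 + 9x^2 - x - 4)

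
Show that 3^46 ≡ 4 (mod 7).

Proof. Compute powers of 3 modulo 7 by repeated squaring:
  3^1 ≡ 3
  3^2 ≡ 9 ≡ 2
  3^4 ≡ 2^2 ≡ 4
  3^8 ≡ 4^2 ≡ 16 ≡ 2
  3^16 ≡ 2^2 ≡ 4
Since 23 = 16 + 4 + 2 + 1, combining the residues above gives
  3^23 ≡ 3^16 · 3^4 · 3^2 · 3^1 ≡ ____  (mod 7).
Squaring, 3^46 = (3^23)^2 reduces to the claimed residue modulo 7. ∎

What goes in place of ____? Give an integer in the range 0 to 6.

Multiply the listed residues: 4 · 4 · 2 · 3 = 16 → 32 → 96.
Reducing modulo 7: 96 = 13·7 + 5, so 3^23 ≡ 5.

5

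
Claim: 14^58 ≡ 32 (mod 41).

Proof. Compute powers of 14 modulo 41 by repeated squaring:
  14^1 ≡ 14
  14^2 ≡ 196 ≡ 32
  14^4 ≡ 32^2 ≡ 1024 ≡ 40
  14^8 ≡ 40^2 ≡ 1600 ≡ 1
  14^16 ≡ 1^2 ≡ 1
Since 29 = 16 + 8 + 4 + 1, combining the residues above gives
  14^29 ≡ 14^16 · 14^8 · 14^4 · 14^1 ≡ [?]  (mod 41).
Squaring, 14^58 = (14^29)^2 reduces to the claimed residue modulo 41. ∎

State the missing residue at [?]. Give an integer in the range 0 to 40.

Multiply the listed residues: 1 · 1 · 40 · 14 = 1 → 40 → 560.
Reducing modulo 41: 560 = 13·41 + 27, so 14^29 ≡ 27.

27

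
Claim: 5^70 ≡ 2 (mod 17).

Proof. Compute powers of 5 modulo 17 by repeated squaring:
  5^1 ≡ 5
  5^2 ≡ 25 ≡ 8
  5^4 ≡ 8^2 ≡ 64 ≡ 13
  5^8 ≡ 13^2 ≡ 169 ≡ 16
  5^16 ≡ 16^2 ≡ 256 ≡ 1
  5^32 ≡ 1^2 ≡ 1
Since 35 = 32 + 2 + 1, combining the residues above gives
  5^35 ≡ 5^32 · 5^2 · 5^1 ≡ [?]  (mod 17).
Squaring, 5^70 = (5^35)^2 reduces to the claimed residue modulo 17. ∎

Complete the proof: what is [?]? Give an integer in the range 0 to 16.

Multiply the listed residues: 1 · 8 · 5 = 8 → 40.
Reducing modulo 17: 40 = 2·17 + 6, so 5^35 ≡ 6.

6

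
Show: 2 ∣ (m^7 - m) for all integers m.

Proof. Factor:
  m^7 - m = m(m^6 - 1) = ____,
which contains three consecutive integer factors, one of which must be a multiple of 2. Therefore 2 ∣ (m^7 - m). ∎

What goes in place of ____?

(m - 1)m(m + 1)(m^4 + m^2 + 1)

m^6 - 1 = (m^2 - 1)(m^4 + m^2 + 1), and m^2 - 1 = (m-1)(m+1).
So m(m^6 - 1) = (m - 1)m(m + 1)(m^4 + m^2 + 1).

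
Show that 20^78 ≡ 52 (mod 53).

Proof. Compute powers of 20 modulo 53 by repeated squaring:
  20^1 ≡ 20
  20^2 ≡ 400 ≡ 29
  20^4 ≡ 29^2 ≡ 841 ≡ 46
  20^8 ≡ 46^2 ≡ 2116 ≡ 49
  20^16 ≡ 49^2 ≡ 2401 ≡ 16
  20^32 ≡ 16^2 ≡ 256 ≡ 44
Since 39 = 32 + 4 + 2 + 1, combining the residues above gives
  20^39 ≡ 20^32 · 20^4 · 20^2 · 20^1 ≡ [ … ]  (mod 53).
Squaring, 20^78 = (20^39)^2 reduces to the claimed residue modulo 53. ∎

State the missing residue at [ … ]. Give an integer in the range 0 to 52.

Multiply the listed residues: 44 · 46 · 29 · 20 = 2024 → 58696 → 1173920.
Reducing modulo 53: 1173920 = 22149·53 + 23, so 20^39 ≡ 23.

23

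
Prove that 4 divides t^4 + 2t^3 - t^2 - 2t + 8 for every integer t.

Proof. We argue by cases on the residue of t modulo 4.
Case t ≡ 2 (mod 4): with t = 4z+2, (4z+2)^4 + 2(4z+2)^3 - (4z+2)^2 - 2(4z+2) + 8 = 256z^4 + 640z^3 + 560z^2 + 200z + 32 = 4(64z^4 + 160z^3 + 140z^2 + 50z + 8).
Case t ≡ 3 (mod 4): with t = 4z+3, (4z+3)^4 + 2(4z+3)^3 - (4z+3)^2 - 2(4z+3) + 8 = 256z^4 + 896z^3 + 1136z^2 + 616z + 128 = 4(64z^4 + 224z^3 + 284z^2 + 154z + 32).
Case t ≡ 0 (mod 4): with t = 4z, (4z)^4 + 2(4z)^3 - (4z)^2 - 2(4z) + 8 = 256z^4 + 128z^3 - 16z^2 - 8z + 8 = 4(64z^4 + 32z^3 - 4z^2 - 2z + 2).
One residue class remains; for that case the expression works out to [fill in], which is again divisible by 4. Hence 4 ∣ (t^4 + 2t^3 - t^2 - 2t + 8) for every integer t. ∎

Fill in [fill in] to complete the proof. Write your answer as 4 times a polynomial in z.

4(64z^4 + 96z^3 + 44z^2 + 6z + 2)

Only t ≡ 1 (mod 4) is unaccounted for. Put t = 4z+1:
(4z+1)^4 + 2(4z+1)^3 - (4z+1)^2 - 2(4z+1) + 8 expands to 256z^4 + 384z^3 + 176z^2 + 24z + 8,
and factoring out 4 leaves 4(64z^4 + 96z^3 + 44z^2 + 6z + 2).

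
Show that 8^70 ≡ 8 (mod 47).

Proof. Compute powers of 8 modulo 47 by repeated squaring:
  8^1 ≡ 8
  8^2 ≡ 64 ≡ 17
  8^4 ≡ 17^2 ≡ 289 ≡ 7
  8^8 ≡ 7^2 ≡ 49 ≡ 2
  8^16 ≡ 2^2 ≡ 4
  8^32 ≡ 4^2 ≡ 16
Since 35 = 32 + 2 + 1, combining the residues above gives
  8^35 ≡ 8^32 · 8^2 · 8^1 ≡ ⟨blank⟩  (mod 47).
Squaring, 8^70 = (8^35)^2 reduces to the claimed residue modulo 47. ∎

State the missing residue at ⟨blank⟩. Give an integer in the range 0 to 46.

14

Multiply the listed residues: 16 · 17 · 8 = 272 → 2176.
Reducing modulo 47: 2176 = 46·47 + 14, so 8^35 ≡ 14.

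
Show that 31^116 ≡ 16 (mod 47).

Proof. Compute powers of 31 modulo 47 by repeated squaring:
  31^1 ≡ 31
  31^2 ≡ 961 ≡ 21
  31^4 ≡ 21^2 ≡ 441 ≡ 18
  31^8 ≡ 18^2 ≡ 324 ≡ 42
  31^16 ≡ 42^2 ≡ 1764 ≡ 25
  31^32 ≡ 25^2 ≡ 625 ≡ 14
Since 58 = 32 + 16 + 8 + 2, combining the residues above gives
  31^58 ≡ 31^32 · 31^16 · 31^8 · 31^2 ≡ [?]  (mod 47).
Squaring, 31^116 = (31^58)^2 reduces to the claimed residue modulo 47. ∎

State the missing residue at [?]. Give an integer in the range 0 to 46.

31^32 · 31^16 · 31^8 · 31^2 ≡ 14 · 25 · 42 · 21 = 308700.
308700 mod 47 = 4, so 31^58 ≡ 4 (mod 47).

4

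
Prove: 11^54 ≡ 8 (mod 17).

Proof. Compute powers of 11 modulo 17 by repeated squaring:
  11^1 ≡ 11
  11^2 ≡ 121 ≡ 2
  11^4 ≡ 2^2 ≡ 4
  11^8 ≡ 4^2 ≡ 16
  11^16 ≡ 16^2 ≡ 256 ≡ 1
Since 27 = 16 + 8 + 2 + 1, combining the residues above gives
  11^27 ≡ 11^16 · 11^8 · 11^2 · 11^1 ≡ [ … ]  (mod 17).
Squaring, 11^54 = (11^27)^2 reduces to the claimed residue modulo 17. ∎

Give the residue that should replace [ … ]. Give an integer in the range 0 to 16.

11^16 · 11^8 · 11^2 · 11^1 ≡ 1 · 16 · 2 · 11 = 352.
352 mod 17 = 12, so 11^27 ≡ 12 (mod 17).

12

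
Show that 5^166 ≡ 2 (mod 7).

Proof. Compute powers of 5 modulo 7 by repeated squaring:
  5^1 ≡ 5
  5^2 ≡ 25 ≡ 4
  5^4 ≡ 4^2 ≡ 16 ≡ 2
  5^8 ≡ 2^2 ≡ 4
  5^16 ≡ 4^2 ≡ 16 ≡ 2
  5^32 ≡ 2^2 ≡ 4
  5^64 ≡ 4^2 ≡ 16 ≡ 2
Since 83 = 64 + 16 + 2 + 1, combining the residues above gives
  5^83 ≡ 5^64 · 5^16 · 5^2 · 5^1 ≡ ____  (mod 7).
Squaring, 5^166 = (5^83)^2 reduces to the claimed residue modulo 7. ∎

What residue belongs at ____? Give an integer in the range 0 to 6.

Multiply the listed residues: 2 · 2 · 4 · 5 = 4 → 16 → 80.
Reducing modulo 7: 80 = 11·7 + 3, so 5^83 ≡ 3.

3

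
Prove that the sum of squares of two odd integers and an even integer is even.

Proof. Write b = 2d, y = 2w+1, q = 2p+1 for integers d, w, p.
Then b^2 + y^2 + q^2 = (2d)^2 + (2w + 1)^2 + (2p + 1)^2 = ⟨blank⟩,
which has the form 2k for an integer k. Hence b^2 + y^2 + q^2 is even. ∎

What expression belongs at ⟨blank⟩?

2(2d^2 + 2p^2 + 2p + 2w^2 + 2w + 1)

(2d)^2 + (2w + 1)^2 + (2p + 1)^2 = 4d^2 + 4p^2 + 4p + 4w^2 + 4w + 2
= 2(2d^2 + 2p^2 + 2p + 2w^2 + 2w + 1).
Since 2d^2 + 2p^2 + 2p + 2w^2 + 2w + 1 is an integer, the sum of squares is of the form 2k for an integer k.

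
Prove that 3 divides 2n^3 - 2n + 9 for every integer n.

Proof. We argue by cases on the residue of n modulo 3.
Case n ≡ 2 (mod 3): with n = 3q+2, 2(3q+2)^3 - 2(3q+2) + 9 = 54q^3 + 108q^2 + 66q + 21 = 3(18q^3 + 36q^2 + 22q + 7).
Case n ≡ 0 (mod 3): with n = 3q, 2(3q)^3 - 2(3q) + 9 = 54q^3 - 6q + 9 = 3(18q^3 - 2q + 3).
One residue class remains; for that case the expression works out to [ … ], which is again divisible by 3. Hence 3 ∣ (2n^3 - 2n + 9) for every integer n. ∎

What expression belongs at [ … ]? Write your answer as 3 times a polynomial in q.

3(18q^3 + 18q^2 + 4q + 3)

The residues treated are {2, 0}, so the missing case is n ≡ 1 (mod 3); write n = 3q+1.
Then 2(3q+1)^3 - 2(3q+1) + 9 = 54q^3 + 54q^2 + 12q + 9 = 3(18q^3 + 18q^2 + 4q + 3).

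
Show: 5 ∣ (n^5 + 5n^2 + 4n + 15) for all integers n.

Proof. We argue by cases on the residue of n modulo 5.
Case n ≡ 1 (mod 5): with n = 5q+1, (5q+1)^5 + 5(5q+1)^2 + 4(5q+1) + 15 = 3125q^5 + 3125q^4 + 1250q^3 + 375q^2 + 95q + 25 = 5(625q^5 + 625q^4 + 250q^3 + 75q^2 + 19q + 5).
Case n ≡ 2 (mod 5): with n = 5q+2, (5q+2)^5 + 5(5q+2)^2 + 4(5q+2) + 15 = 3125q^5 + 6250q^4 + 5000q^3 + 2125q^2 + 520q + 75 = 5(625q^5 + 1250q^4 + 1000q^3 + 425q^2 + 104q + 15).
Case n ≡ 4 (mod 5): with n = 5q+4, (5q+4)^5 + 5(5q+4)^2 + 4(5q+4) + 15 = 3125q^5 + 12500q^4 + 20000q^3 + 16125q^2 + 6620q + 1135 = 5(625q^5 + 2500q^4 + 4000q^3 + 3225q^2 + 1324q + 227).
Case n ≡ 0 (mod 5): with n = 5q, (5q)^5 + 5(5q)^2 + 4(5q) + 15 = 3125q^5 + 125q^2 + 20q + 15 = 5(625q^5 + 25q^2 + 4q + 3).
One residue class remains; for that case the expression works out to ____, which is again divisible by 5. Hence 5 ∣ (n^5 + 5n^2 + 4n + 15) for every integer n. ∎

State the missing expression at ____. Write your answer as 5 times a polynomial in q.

Only n ≡ 3 (mod 5) is unaccounted for. Put n = 5q+3:
(5q+3)^5 + 5(5q+3)^2 + 4(5q+3) + 15 expands to 3125q^5 + 9375q^4 + 11250q^3 + 6875q^2 + 2195q + 315,
and factoring out 5 leaves 5(625q^5 + 1875q^4 + 2250q^3 + 1375q^2 + 439q + 63).

5(625q^5 + 1875q^4 + 2250q^3 + 1375q^2 + 439q + 63)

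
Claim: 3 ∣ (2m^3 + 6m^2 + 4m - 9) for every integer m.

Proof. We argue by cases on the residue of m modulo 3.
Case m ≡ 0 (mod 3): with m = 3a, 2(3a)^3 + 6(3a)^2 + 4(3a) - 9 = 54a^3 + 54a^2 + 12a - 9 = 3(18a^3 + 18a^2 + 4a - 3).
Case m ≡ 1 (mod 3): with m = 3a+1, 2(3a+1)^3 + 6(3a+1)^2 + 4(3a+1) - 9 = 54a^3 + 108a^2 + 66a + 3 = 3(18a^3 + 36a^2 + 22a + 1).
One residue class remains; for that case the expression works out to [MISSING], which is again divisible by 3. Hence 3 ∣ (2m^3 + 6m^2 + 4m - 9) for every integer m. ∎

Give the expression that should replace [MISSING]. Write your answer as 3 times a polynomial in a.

The residues treated are {0, 1}, so the missing case is m ≡ 2 (mod 3); write m = 3a+2.
Then 2(3a+2)^3 + 6(3a+2)^2 + 4(3a+2) - 9 = 54a^3 + 162a^2 + 156a + 39 = 3(18a^3 + 54a^2 + 52a + 13).

3(18a^3 + 54a^2 + 52a + 13)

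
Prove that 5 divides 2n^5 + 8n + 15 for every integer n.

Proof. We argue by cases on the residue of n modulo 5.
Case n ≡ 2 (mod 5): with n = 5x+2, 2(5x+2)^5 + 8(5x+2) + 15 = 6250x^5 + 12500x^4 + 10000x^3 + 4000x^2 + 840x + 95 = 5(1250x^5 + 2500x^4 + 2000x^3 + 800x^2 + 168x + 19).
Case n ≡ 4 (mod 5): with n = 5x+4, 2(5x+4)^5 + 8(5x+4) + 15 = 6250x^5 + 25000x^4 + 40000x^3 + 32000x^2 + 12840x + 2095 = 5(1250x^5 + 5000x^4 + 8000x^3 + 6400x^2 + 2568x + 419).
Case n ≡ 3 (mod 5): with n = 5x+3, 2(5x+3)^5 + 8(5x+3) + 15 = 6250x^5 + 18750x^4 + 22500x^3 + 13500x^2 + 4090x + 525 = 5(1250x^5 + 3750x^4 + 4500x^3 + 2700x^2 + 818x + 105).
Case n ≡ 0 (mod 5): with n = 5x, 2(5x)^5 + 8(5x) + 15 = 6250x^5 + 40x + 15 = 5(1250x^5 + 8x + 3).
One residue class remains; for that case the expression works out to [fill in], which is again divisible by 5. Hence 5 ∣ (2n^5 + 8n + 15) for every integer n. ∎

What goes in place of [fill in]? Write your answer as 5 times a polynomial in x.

5(1250x^5 + 1250x^4 + 500x^3 + 100x^2 + 18x + 5)

The residues treated are {2, 4, 3, 0}, so the missing case is n ≡ 1 (mod 5); write n = 5x+1.
Then 2(5x+1)^5 + 8(5x+1) + 15 = 6250x^5 + 6250x^4 + 2500x^3 + 500x^2 + 90x + 25 = 5(1250x^5 + 1250x^4 + 500x^3 + 100x^2 + 18x + 5).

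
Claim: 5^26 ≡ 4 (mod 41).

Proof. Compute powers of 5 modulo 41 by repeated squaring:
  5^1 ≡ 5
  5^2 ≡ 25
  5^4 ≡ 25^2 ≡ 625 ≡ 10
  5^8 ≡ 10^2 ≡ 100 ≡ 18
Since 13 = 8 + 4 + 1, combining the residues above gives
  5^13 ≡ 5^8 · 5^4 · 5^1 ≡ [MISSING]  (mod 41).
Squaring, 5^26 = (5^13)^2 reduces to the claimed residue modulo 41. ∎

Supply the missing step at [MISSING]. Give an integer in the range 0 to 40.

39

Multiply the listed residues: 18 · 10 · 5 = 180 → 900.
Reducing modulo 41: 900 = 21·41 + 39, so 5^13 ≡ 39.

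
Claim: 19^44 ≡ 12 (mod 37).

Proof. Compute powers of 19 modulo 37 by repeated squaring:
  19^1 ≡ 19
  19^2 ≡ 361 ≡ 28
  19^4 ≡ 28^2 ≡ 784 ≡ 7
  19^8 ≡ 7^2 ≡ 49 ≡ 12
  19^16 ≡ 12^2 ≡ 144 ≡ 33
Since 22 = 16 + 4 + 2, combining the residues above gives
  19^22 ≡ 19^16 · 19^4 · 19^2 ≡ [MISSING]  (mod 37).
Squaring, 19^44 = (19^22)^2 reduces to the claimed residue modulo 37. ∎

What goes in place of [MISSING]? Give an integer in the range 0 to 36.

Multiply the listed residues: 33 · 7 · 28 = 231 → 6468.
Reducing modulo 37: 6468 = 174·37 + 30, so 19^22 ≡ 30.

30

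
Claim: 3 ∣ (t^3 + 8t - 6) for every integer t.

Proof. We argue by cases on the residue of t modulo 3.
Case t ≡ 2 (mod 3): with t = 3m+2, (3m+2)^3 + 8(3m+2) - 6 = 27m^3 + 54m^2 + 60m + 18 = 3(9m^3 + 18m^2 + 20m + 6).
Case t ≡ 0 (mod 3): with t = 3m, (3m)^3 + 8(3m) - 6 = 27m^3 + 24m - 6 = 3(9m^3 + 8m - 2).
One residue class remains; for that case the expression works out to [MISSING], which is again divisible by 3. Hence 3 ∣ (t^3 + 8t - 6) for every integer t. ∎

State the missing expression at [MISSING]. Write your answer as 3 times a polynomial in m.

Only t ≡ 1 (mod 3) is unaccounted for. Put t = 3m+1:
(3m+1)^3 + 8(3m+1) - 6 expands to 27m^3 + 27m^2 + 33m + 3,
and factoring out 3 leaves 3(9m^3 + 9m^2 + 11m + 1).

3(9m^3 + 9m^2 + 11m + 1)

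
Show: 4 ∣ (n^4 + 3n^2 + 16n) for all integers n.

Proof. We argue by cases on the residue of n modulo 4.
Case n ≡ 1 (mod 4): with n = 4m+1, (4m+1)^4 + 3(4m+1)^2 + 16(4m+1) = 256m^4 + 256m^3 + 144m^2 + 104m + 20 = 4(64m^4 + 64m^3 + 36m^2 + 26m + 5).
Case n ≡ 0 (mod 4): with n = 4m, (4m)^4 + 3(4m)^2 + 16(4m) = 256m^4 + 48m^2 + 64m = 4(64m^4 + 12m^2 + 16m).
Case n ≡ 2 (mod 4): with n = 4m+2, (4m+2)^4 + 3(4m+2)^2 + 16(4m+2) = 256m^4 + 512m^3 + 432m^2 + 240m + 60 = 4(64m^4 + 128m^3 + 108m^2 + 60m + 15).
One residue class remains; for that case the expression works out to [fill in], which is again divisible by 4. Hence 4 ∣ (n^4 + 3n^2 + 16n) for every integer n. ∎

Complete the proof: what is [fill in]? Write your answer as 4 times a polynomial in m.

4(64m^4 + 192m^3 + 228m^2 + 142m + 39)

Only n ≡ 3 (mod 4) is unaccounted for. Put n = 4m+3:
(4m+3)^4 + 3(4m+3)^2 + 16(4m+3) expands to 256m^4 + 768m^3 + 912m^2 + 568m + 156,
and factoring out 4 leaves 4(64m^4 + 192m^3 + 228m^2 + 142m + 39).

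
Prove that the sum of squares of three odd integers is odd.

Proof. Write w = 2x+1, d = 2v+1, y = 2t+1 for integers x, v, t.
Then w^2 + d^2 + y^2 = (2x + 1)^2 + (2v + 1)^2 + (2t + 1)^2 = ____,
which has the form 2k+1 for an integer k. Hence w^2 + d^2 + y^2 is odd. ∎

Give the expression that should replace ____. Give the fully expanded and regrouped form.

2(2t^2 + 2t + 2v^2 + 2v + 2x^2 + 2x + 1) + 1

(2x + 1)^2 + (2v + 1)^2 + (2t + 1)^2 = 4t^2 + 4t + 4v^2 + 4v + 4x^2 + 4x + 3
= 2(2t^2 + 2t + 2v^2 + 2v + 2x^2 + 2x + 1) + 1.
Since 2t^2 + 2t + 2v^2 + 2v + 2x^2 + 2x + 1 is an integer, the sum of squares is of the form 2k+1 for an integer k.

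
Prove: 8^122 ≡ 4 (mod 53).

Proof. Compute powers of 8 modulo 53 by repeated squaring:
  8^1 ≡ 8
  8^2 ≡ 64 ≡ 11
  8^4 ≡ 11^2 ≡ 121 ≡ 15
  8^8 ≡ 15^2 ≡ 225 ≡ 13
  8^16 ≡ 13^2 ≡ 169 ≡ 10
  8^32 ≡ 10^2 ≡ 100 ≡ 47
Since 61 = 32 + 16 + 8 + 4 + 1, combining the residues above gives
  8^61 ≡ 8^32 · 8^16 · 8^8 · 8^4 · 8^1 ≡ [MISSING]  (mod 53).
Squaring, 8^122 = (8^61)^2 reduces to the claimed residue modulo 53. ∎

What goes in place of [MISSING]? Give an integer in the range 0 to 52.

51

Multiply the listed residues: 47 · 10 · 13 · 15 · 8 = 470 → 6110 → 91650 → 733200.
Reducing modulo 53: 733200 = 13833·53 + 51, so 8^61 ≡ 51.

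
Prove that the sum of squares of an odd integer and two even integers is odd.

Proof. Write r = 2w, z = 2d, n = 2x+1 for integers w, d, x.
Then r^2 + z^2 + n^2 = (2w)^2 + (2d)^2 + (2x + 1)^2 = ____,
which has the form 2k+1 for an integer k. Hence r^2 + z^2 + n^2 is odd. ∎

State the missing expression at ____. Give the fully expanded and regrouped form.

Expanding: (2w)^2 + (2d)^2 + (2x + 1)^2 = 4d^2 + 4w^2 + 4x^2 + 4x + 1.
Every term except the constant is even, so this is 2(2d^2 + 2w^2 + 2x^2 + 2x) + 1,
and 2d^2 + 2w^2 + 2x^2 + 2x ∈ ℤ gives the required form.

2(2d^2 + 2w^2 + 2x^2 + 2x) + 1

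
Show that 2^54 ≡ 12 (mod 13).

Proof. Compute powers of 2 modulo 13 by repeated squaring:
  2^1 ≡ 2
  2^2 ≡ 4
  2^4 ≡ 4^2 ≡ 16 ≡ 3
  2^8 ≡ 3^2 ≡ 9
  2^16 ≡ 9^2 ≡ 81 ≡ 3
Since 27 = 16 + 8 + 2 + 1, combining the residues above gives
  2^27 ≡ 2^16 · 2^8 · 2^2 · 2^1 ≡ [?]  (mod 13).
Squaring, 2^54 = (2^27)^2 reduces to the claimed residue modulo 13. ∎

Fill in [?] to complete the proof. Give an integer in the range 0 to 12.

8

Multiply the listed residues: 3 · 9 · 4 · 2 = 27 → 108 → 216.
Reducing modulo 13: 216 = 16·13 + 8, so 2^27 ≡ 8.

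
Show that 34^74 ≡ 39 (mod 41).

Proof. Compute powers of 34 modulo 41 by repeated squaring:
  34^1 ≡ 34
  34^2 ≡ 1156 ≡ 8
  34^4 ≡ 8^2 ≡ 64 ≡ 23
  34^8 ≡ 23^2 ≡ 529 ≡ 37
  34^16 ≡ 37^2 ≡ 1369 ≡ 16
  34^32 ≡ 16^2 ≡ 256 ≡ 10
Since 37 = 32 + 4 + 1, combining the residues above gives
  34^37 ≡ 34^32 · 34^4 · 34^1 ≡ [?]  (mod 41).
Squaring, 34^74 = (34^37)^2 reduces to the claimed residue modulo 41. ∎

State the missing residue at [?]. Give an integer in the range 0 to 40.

34^32 · 34^4 · 34^1 ≡ 10 · 23 · 34 = 7820.
7820 mod 41 = 30, so 34^37 ≡ 30 (mod 41).

30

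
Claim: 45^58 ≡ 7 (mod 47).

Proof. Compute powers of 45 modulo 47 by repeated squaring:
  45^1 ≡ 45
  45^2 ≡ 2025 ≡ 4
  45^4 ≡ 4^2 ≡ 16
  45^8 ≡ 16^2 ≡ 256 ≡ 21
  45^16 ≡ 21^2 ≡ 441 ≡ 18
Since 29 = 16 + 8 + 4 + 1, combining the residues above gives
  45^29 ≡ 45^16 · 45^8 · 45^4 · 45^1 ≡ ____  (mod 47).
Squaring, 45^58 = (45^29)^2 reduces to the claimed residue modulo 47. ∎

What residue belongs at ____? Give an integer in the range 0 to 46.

45^16 · 45^8 · 45^4 · 45^1 ≡ 18 · 21 · 16 · 45 = 272160.
272160 mod 47 = 30, so 45^29 ≡ 30 (mod 47).

30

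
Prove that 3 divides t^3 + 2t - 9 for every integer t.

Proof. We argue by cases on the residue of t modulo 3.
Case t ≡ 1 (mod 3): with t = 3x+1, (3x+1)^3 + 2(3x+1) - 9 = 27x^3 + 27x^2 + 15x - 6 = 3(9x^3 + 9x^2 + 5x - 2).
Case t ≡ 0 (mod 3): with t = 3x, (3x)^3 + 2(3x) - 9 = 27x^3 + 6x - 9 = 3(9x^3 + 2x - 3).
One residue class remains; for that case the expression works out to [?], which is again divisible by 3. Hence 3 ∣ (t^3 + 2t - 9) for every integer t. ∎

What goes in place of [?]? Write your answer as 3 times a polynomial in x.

3(9x^3 + 18x^2 + 14x + 1)

Only t ≡ 2 (mod 3) is unaccounted for. Put t = 3x+2:
(3x+2)^3 + 2(3x+2) - 9 expands to 27x^3 + 54x^2 + 42x + 3,
and factoring out 3 leaves 3(9x^3 + 18x^2 + 14x + 1).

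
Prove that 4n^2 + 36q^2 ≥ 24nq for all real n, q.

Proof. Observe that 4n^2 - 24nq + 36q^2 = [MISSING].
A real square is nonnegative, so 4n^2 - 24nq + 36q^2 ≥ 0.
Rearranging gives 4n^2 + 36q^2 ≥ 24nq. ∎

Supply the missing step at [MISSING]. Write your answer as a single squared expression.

(2n - 6q)^2

4n^2 - 24nq + 36q^2 is a perfect-square trinomial: the outer terms are (2n)^2 and (6q)^2, and the cross term is -2·2n·6q.
So 4n^2 - 24nq + 36q^2 = (2n - 6q)^2 ≥ 0.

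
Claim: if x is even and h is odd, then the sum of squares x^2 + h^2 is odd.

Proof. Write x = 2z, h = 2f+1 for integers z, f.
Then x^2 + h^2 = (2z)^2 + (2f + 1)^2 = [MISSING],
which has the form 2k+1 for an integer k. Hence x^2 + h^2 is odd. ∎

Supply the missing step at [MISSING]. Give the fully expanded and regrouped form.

2(2f^2 + 2f + 2z^2) + 1

(2z)^2 + (2f + 1)^2 = 4f^2 + 4f + 4z^2 + 1
= 2(2f^2 + 2f + 2z^2) + 1.
Since 2f^2 + 2f + 2z^2 is an integer, the sum of squares is of the form 2k+1 for an integer k.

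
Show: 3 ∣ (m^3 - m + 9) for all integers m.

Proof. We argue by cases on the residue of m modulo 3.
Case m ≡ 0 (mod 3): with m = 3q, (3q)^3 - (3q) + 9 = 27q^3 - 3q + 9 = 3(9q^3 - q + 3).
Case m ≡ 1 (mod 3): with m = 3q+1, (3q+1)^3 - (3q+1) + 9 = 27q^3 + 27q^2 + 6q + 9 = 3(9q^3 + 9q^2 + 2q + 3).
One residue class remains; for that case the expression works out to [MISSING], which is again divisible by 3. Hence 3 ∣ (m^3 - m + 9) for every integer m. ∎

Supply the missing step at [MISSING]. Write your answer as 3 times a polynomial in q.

3(9q^3 + 18q^2 + 11q + 5)

The residues treated are {0, 1}, so the missing case is m ≡ 2 (mod 3); write m = 3q+2.
Then (3q+2)^3 - (3q+2) + 9 = 27q^3 + 54q^2 + 33q + 15 = 3(9q^3 + 18q^2 + 11q + 5).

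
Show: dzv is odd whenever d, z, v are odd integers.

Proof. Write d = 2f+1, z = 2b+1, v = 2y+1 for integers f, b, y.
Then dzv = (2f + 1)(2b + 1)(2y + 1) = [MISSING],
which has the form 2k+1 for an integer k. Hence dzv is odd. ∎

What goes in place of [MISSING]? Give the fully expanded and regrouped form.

2(4bfy + 2bf + 2by + b + 2fy + f + y) + 1

Expanding: (2f + 1)(2b + 1)(2y + 1) = 8bfy + 4bf + 4by + 2b + 4fy + 2f + 2y + 1.
Every term except the constant is even, so this is 2(4bfy + 2bf + 2by + b + 2fy + f + y) + 1,
and 4bfy + 2bf + 2by + b + 2fy + f + y ∈ ℤ gives the required form.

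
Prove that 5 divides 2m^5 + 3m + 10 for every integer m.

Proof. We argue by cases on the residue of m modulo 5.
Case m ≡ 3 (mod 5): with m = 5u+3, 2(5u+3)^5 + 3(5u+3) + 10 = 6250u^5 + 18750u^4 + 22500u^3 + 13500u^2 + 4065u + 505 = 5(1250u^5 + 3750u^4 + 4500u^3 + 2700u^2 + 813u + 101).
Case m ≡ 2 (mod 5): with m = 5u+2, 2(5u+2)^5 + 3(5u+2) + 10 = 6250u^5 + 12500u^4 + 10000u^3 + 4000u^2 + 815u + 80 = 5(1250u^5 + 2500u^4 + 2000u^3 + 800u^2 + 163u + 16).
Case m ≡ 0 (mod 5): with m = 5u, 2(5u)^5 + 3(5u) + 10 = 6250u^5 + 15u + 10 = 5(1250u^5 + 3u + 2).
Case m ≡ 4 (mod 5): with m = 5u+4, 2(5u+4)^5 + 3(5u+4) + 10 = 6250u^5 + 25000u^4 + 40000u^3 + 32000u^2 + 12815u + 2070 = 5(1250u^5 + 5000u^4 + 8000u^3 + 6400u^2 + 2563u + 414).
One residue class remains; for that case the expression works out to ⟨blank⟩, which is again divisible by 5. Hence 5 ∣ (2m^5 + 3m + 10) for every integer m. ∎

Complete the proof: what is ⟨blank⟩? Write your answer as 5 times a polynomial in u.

5(1250u^5 + 1250u^4 + 500u^3 + 100u^2 + 13u + 3)

Only m ≡ 1 (mod 5) is unaccounted for. Put m = 5u+1:
2(5u+1)^5 + 3(5u+1) + 10 expands to 6250u^5 + 6250u^4 + 2500u^3 + 500u^2 + 65u + 15,
and factoring out 5 leaves 5(1250u^5 + 1250u^4 + 500u^3 + 100u^2 + 13u + 3).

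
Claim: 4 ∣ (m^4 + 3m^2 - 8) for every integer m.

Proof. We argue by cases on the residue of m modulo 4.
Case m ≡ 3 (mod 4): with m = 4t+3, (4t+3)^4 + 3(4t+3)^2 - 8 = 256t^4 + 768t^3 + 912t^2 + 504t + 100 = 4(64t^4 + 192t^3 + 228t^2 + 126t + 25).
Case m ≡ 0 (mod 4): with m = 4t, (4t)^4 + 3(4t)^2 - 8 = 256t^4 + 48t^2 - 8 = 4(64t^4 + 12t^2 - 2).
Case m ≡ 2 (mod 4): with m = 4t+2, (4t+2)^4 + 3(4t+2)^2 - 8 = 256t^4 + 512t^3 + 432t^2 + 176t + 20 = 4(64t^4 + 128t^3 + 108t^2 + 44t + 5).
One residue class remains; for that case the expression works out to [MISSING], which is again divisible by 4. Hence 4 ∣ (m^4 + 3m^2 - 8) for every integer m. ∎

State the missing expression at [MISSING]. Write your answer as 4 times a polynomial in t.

The residues treated are {3, 0, 2}, so the missing case is m ≡ 1 (mod 4); write m = 4t+1.
Then (4t+1)^4 + 3(4t+1)^2 - 8 = 256t^4 + 256t^3 + 144t^2 + 40t - 4 = 4(64t^4 + 64t^3 + 36t^2 + 10t - 1).

4(64t^4 + 64t^3 + 36t^2 + 10t - 1)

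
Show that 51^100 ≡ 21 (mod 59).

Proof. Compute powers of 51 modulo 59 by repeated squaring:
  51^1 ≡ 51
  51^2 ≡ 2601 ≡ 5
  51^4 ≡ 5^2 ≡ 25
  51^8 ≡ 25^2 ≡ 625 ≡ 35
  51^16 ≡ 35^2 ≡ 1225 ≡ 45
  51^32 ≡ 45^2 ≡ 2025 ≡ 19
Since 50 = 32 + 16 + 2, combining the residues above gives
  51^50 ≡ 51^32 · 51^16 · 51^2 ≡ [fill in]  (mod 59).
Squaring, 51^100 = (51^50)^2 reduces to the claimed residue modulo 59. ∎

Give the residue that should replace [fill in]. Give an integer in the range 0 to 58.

27

Multiply the listed residues: 19 · 45 · 5 = 855 → 4275.
Reducing modulo 59: 4275 = 72·59 + 27, so 51^50 ≡ 27.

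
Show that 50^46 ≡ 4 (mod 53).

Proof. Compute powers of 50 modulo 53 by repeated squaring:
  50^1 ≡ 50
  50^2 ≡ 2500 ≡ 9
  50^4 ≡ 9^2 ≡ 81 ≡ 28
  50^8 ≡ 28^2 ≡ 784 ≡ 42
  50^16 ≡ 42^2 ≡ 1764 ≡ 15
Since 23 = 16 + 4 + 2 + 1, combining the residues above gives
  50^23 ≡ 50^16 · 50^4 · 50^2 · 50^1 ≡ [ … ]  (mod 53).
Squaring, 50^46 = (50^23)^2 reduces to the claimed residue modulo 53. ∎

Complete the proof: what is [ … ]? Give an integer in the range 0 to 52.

2

50^16 · 50^4 · 50^2 · 50^1 ≡ 15 · 28 · 9 · 50 = 189000.
189000 mod 53 = 2, so 50^23 ≡ 2 (mod 53).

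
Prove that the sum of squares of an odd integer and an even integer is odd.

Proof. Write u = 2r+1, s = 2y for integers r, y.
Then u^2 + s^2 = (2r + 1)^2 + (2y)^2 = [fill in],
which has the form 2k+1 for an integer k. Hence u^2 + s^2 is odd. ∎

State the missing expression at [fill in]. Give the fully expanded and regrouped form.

Expanding: (2r + 1)^2 + (2y)^2 = 4r^2 + 4r + 4y^2 + 1.
Every term except the constant is even, so this is 2(2r^2 + 2r + 2y^2) + 1,
and 2r^2 + 2r + 2y^2 ∈ ℤ gives the required form.

2(2r^2 + 2r + 2y^2) + 1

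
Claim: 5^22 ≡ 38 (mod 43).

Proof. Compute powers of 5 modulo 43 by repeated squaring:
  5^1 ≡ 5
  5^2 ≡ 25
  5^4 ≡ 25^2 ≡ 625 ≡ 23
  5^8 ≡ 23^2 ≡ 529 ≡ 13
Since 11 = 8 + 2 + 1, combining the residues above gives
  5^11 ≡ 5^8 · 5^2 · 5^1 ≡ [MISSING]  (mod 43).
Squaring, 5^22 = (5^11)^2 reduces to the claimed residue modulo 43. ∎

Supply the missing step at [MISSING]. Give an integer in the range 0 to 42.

Multiply the listed residues: 13 · 25 · 5 = 325 → 1625.
Reducing modulo 43: 1625 = 37·43 + 34, so 5^11 ≡ 34.

34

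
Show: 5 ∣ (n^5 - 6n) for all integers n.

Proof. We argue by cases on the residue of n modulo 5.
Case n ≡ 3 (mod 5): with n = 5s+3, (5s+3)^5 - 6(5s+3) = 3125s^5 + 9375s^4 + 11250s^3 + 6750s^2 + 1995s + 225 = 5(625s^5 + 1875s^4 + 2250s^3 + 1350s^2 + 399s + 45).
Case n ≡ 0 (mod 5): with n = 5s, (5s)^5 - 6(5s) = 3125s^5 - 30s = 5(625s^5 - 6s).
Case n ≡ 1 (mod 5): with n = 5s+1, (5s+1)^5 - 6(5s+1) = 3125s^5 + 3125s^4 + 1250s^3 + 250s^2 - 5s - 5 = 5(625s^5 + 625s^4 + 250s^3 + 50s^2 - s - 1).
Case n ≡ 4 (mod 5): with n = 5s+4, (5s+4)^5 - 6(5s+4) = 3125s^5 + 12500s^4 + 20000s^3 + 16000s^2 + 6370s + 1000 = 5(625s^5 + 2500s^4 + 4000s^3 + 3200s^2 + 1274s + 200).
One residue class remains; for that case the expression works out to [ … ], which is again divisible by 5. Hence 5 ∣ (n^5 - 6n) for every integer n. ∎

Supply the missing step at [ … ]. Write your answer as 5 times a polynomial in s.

The residues treated are {3, 0, 1, 4}, so the missing case is n ≡ 2 (mod 5); write n = 5s+2.
Then (5s+2)^5 - 6(5s+2) = 3125s^5 + 6250s^4 + 5000s^3 + 2000s^2 + 370s + 20 = 5(625s^5 + 1250s^4 + 1000s^3 + 400s^2 + 74s + 4).

5(625s^5 + 1250s^4 + 1000s^3 + 400s^2 + 74s + 4)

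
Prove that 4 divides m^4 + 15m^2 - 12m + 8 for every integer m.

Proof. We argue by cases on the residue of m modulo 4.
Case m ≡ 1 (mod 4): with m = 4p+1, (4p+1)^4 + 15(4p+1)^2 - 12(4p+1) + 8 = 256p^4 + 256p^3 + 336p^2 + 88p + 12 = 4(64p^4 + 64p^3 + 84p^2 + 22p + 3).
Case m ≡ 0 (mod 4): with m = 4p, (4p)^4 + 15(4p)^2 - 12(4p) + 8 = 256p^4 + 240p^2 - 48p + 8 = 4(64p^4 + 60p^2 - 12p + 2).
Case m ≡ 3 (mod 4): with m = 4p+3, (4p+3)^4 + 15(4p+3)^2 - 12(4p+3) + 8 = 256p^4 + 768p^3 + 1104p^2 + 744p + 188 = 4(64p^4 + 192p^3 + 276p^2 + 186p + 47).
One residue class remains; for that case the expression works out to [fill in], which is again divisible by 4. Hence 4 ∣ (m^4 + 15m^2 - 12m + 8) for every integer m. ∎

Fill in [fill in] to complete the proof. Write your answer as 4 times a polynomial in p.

4(64p^4 + 128p^3 + 156p^2 + 80p + 15)

The residues treated are {1, 0, 3}, so the missing case is m ≡ 2 (mod 4); write m = 4p+2.
Then (4p+2)^4 + 15(4p+2)^2 - 12(4p+2) + 8 = 256p^4 + 512p^3 + 624p^2 + 320p + 60 = 4(64p^4 + 128p^3 + 156p^2 + 80p + 15).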